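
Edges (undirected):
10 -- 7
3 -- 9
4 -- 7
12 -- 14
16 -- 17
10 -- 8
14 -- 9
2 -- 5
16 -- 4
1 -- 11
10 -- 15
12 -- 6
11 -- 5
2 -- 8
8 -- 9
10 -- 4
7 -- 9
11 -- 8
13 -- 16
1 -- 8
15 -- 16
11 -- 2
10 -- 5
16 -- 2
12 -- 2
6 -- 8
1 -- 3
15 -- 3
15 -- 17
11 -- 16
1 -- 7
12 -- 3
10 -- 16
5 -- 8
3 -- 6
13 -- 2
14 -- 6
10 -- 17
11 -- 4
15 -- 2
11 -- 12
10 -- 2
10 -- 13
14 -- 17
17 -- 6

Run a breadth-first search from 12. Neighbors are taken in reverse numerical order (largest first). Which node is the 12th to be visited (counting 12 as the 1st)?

4

Visit 12; enqueue 14, 11, 6, 3, 2 → queue [14, 11, 6, 3, 2]
Visit 14; enqueue 17, 9 → queue [11, 6, 3, 2, 17, 9]
Visit 11; enqueue 16, 8, 5, 4, 1 → queue [6, 3, 2, 17, 9, 16, 8, 5, 4, 1]
Visit 6 → queue [3, 2, 17, 9, 16, 8, 5, 4, 1]
Visit 3; enqueue 15 → queue [2, 17, 9, 16, 8, 5, 4, 1, 15]
Visit 2; enqueue 13, 10 → queue [17, 9, 16, 8, 5, 4, 1, 15, 13, 10]
Visit 17 → queue [9, 16, 8, 5, 4, 1, 15, 13, 10]
Visit 9; enqueue 7 → queue [16, 8, 5, 4, 1, 15, 13, 10, 7]
Visit 16 → queue [8, 5, 4, 1, 15, 13, 10, 7]
Visit 8 → queue [5, 4, 1, 15, 13, 10, 7]
Visit 5 → queue [4, 1, 15, 13, 10, 7]
Visit 4 → queue [1, 15, 13, 10, 7]
Visit 1 → queue [15, 13, 10, 7]
Visit 15 → queue [13, 10, 7]
Visit 13 → queue [10, 7]
Visit 10 → queue [7]
Visit 7 → queue []

Visit order: 12, 14, 11, 6, 3, 2, 17, 9, 16, 8, 5, 4, 1, 15, 13, 10, 7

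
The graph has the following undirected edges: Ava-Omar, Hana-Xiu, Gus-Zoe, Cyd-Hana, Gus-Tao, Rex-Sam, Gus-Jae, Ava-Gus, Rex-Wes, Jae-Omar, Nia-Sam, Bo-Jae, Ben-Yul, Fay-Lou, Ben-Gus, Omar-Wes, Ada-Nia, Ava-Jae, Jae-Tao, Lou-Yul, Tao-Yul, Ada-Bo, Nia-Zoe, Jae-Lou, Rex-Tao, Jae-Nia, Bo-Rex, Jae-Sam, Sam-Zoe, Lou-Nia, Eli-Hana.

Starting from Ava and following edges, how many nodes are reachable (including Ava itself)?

BFS from Ava visits: Ava, Omar, Jae, Gus, Wes, Tao, Sam, Nia, Lou, Bo, Zoe, Ben, Rex, Yul, Ada, Fay
Reachable nodes: 16 of 20 total.

16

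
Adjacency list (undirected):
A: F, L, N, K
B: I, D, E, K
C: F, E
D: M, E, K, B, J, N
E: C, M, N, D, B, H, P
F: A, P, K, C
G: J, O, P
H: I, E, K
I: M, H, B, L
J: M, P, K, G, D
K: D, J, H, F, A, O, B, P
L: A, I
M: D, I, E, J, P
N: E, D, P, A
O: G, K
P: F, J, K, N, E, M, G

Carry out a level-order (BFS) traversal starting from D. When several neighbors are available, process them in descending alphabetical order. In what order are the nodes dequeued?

D, N, M, K, J, E, B, P, A, I, O, H, F, G, C, L

Visit D; enqueue N, M, K, J, E, B → queue [N, M, K, J, E, B]
Visit N; enqueue P, A → queue [M, K, J, E, B, P, A]
Visit M; enqueue I → queue [K, J, E, B, P, A, I]
Visit K; enqueue O, H, F → queue [J, E, B, P, A, I, O, H, F]
Visit J; enqueue G → queue [E, B, P, A, I, O, H, F, G]
Visit E; enqueue C → queue [B, P, A, I, O, H, F, G, C]
Visit B → queue [P, A, I, O, H, F, G, C]
Visit P → queue [A, I, O, H, F, G, C]
Visit A; enqueue L → queue [I, O, H, F, G, C, L]
Visit I → queue [O, H, F, G, C, L]
Visit O → queue [H, F, G, C, L]
Visit H → queue [F, G, C, L]
Visit F → queue [G, C, L]
Visit G → queue [C, L]
Visit C → queue [L]
Visit L → queue []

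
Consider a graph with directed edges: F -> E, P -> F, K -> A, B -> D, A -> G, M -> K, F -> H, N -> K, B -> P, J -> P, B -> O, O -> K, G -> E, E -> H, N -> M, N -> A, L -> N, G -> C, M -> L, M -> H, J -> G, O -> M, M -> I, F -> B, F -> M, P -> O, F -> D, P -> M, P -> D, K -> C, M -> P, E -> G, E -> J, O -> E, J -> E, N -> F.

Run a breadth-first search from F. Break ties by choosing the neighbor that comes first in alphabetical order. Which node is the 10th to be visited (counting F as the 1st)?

Visit F; enqueue B, D, E, H, M → queue [B, D, E, H, M]
Visit B; enqueue O, P → queue [D, E, H, M, O, P]
Visit D → queue [E, H, M, O, P]
Visit E; enqueue G, J → queue [H, M, O, P, G, J]
Visit H → queue [M, O, P, G, J]
Visit M; enqueue I, K, L → queue [O, P, G, J, I, K, L]
Visit O → queue [P, G, J, I, K, L]
Visit P → queue [G, J, I, K, L]
Visit G; enqueue C → queue [J, I, K, L, C]
Visit J → queue [I, K, L, C]
Visit I → queue [K, L, C]
Visit K; enqueue A → queue [L, C, A]
Visit L; enqueue N → queue [C, A, N]
Visit C → queue [A, N]
Visit A → queue [N]
Visit N → queue []

Visit order: F, B, D, E, H, M, O, P, G, J, I, K, L, C, A, N

J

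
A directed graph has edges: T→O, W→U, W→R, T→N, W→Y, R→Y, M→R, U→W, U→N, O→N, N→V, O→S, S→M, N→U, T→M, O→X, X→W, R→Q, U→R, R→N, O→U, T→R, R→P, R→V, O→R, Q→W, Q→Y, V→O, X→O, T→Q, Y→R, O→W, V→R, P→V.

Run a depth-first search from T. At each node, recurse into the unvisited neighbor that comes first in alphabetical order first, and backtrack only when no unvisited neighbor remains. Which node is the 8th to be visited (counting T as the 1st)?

Visit T
T → M
M → R
R → N
N → U
U → W
W → Y
N → V
V → O
O → S
O → X
R → P
R → Q

Visit order: T, M, R, N, U, W, Y, V, O, S, X, P, Q

V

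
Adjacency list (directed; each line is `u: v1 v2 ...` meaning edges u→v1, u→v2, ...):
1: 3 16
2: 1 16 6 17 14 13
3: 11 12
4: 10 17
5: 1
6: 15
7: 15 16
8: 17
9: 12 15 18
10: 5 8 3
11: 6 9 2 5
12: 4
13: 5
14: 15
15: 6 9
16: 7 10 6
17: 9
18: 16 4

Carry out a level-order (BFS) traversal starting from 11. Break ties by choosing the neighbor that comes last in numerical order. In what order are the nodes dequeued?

Visit 11; enqueue 9, 6, 5, 2 → queue [9, 6, 5, 2]
Visit 9; enqueue 18, 15, 12 → queue [6, 5, 2, 18, 15, 12]
Visit 6 → queue [5, 2, 18, 15, 12]
Visit 5; enqueue 1 → queue [2, 18, 15, 12, 1]
Visit 2; enqueue 17, 16, 14, 13 → queue [18, 15, 12, 1, 17, 16, 14, 13]
Visit 18; enqueue 4 → queue [15, 12, 1, 17, 16, 14, 13, 4]
Visit 15 → queue [12, 1, 17, 16, 14, 13, 4]
Visit 12 → queue [1, 17, 16, 14, 13, 4]
Visit 1; enqueue 3 → queue [17, 16, 14, 13, 4, 3]
Visit 17 → queue [16, 14, 13, 4, 3]
Visit 16; enqueue 10, 7 → queue [14, 13, 4, 3, 10, 7]
Visit 14 → queue [13, 4, 3, 10, 7]
Visit 13 → queue [4, 3, 10, 7]
Visit 4 → queue [3, 10, 7]
Visit 3 → queue [10, 7]
Visit 10; enqueue 8 → queue [7, 8]
Visit 7 → queue [8]
Visit 8 → queue []

11, 9, 6, 5, 2, 18, 15, 12, 1, 17, 16, 14, 13, 4, 3, 10, 7, 8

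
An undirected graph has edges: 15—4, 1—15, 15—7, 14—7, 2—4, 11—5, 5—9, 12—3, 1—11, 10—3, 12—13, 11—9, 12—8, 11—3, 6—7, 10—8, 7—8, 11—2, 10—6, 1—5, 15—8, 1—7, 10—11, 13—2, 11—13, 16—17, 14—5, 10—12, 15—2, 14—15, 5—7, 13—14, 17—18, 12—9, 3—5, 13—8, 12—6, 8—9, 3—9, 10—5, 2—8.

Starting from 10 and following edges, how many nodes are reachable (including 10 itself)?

BFS from 10 visits: 10, 3, 5, 6, 8, 11, 12, 9, 1, 7, 14, 2, 13, 15, 4
Reachable nodes: 15 of 18 total.

15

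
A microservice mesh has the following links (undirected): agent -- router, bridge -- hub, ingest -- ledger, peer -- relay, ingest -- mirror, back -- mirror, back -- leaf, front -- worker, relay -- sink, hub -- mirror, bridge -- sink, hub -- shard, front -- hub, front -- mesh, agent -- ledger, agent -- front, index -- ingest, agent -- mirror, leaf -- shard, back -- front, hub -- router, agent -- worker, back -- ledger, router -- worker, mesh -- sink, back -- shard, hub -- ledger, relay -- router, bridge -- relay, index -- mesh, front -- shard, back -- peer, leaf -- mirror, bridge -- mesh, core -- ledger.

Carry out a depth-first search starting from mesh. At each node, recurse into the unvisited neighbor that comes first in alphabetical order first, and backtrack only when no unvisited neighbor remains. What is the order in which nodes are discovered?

mesh -> bridge -> hub -> front -> agent -> ledger -> back -> leaf -> mirror -> ingest -> index -> shard -> peer -> relay -> router -> worker -> sink -> core

Visit mesh
mesh → bridge
bridge → hub
hub → front
front → agent
agent → ledger
ledger → back
back → leaf
leaf → mirror
mirror → ingest
ingest → index
leaf → shard
back → peer
peer → relay
relay → router
router → worker
relay → sink
ledger → core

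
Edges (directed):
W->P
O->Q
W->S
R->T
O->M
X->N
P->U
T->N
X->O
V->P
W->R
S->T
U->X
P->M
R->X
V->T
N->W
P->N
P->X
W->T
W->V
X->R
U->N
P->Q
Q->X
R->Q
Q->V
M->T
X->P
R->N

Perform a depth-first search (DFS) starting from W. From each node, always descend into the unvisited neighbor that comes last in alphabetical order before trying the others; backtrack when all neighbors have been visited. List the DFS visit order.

Visit W
W → V
V → T
T → N
V → P
P → X
X → R
R → Q
X → O
O → M
P → U
W → S

W → V → T → N → P → X → R → Q → O → M → U → S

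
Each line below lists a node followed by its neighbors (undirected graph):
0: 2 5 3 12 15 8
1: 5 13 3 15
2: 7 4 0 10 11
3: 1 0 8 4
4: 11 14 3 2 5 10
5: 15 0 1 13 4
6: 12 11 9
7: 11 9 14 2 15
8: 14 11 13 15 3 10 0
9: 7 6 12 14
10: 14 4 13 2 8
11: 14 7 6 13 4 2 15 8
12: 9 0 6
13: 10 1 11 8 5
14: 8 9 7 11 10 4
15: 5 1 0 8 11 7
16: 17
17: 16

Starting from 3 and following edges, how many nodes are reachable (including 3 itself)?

16

BFS from 3 visits: 3, 1, 0, 8, 4, 5, 13, 15, 2, 12, 14, 11, 10, 7, 9, 6
Reachable nodes: 16 of 18 total.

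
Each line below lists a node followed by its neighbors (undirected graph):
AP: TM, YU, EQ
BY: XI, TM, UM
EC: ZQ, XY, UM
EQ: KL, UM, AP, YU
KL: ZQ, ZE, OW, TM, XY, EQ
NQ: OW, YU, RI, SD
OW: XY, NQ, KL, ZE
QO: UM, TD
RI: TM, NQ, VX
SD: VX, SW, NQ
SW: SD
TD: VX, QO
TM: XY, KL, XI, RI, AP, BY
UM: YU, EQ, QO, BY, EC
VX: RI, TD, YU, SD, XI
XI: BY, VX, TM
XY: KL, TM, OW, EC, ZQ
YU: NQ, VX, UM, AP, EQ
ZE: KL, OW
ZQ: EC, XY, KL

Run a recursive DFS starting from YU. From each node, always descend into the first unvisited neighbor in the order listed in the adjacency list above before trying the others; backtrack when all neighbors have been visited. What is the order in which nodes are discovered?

YU, NQ, OW, XY, KL, ZQ, EC, UM, EQ, AP, TM, XI, BY, VX, RI, TD, QO, SD, SW, ZE

Visit YU
YU → NQ
NQ → OW
OW → XY
XY → KL
KL → ZQ
ZQ → EC
EC → UM
UM → EQ
EQ → AP
AP → TM
TM → XI
XI → BY
XI → VX
VX → RI
VX → TD
TD → QO
VX → SD
SD → SW
KL → ZE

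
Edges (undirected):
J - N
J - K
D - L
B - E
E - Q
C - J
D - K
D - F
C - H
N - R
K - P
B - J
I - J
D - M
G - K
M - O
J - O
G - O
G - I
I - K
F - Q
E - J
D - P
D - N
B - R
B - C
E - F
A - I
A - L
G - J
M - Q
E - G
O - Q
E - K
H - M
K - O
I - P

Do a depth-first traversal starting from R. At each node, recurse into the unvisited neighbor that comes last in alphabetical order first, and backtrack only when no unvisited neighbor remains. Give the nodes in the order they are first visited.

Visit R
R → N
N → J
J → O
O → Q
Q → M
M → H
H → C
C → B
B → E
E → K
K → P
P → I
I → G
I → A
A → L
L → D
D → F

R N J O Q M H C B E K P I G A L D F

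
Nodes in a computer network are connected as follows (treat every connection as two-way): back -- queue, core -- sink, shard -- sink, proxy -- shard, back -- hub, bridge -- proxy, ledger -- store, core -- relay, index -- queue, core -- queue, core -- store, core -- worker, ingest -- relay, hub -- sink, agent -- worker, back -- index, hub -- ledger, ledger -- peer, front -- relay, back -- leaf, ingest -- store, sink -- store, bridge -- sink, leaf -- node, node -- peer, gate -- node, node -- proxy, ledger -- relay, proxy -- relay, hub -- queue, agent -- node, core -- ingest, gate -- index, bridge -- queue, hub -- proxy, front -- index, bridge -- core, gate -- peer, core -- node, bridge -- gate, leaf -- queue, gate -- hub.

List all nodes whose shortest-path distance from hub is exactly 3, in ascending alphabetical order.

Level 0: hub
Level 1: back, gate, ledger, proxy, queue, sink
Level 2: bridge, core, index, leaf, node, peer, relay, shard, store
Level 3: agent, front, ingest, worker

agent, front, ingest, worker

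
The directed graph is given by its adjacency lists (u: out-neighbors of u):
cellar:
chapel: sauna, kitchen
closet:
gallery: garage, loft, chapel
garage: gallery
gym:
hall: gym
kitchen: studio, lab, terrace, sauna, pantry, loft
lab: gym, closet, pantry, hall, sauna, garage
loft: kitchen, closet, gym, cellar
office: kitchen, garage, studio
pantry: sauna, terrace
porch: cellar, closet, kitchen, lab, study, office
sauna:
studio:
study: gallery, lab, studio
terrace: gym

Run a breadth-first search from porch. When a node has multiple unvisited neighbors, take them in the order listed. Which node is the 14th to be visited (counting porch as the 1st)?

Visit porch; enqueue cellar, closet, kitchen, lab, study, office → queue [cellar, closet, kitchen, lab, study, office]
Visit cellar → queue [closet, kitchen, lab, study, office]
Visit closet → queue [kitchen, lab, study, office]
Visit kitchen; enqueue studio, terrace, sauna, pantry, loft → queue [lab, study, office, studio, terrace, sauna, pantry, loft]
Visit lab; enqueue gym, hall, garage → queue [study, office, studio, terrace, sauna, pantry, loft, gym, hall, garage]
Visit study; enqueue gallery → queue [office, studio, terrace, sauna, pantry, loft, gym, hall, garage, gallery]
Visit office → queue [studio, terrace, sauna, pantry, loft, gym, hall, garage, gallery]
Visit studio → queue [terrace, sauna, pantry, loft, gym, hall, garage, gallery]
Visit terrace → queue [sauna, pantry, loft, gym, hall, garage, gallery]
Visit sauna → queue [pantry, loft, gym, hall, garage, gallery]
Visit pantry → queue [loft, gym, hall, garage, gallery]
Visit loft → queue [gym, hall, garage, gallery]
Visit gym → queue [hall, garage, gallery]
Visit hall → queue [garage, gallery]
Visit garage → queue [gallery]
Visit gallery; enqueue chapel → queue [chapel]
Visit chapel → queue []

Visit order: porch, cellar, closet, kitchen, lab, study, office, studio, terrace, sauna, pantry, loft, gym, hall, garage, gallery, chapel

hall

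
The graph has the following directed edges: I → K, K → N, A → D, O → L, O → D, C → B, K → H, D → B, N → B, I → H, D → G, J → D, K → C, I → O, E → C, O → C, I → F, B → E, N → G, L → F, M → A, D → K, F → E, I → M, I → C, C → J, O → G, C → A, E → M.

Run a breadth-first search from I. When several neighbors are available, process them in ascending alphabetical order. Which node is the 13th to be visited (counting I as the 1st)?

D

Visit I; enqueue C, F, H, K, M, O → queue [C, F, H, K, M, O]
Visit C; enqueue A, B, J → queue [F, H, K, M, O, A, B, J]
Visit F; enqueue E → queue [H, K, M, O, A, B, J, E]
Visit H → queue [K, M, O, A, B, J, E]
Visit K; enqueue N → queue [M, O, A, B, J, E, N]
Visit M → queue [O, A, B, J, E, N]
Visit O; enqueue D, G, L → queue [A, B, J, E, N, D, G, L]
Visit A → queue [B, J, E, N, D, G, L]
Visit B → queue [J, E, N, D, G, L]
Visit J → queue [E, N, D, G, L]
Visit E → queue [N, D, G, L]
Visit N → queue [D, G, L]
Visit D → queue [G, L]
Visit G → queue [L]
Visit L → queue []

Visit order: I, C, F, H, K, M, O, A, B, J, E, N, D, G, L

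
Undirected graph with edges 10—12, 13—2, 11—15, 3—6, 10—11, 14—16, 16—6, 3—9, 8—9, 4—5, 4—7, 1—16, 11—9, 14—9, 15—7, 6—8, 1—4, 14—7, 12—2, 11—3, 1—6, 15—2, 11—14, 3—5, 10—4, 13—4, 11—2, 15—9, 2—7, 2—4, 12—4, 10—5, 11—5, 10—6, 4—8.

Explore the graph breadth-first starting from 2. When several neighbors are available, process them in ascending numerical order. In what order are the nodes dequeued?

2 4 7 11 12 13 15 1 5 8 10 14 3 9 6 16

Visit 2; enqueue 4, 7, 11, 12, 13, 15 → queue [4, 7, 11, 12, 13, 15]
Visit 4; enqueue 1, 5, 8, 10 → queue [7, 11, 12, 13, 15, 1, 5, 8, 10]
Visit 7; enqueue 14 → queue [11, 12, 13, 15, 1, 5, 8, 10, 14]
Visit 11; enqueue 3, 9 → queue [12, 13, 15, 1, 5, 8, 10, 14, 3, 9]
Visit 12 → queue [13, 15, 1, 5, 8, 10, 14, 3, 9]
Visit 13 → queue [15, 1, 5, 8, 10, 14, 3, 9]
Visit 15 → queue [1, 5, 8, 10, 14, 3, 9]
Visit 1; enqueue 6, 16 → queue [5, 8, 10, 14, 3, 9, 6, 16]
Visit 5 → queue [8, 10, 14, 3, 9, 6, 16]
Visit 8 → queue [10, 14, 3, 9, 6, 16]
Visit 10 → queue [14, 3, 9, 6, 16]
Visit 14 → queue [3, 9, 6, 16]
Visit 3 → queue [9, 6, 16]
Visit 9 → queue [6, 16]
Visit 6 → queue [16]
Visit 16 → queue []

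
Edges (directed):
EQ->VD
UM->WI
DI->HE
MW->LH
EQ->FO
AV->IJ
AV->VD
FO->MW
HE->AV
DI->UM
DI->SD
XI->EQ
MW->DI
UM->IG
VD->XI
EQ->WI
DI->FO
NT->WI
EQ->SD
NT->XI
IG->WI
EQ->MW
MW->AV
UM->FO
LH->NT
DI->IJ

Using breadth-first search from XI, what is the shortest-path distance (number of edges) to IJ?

4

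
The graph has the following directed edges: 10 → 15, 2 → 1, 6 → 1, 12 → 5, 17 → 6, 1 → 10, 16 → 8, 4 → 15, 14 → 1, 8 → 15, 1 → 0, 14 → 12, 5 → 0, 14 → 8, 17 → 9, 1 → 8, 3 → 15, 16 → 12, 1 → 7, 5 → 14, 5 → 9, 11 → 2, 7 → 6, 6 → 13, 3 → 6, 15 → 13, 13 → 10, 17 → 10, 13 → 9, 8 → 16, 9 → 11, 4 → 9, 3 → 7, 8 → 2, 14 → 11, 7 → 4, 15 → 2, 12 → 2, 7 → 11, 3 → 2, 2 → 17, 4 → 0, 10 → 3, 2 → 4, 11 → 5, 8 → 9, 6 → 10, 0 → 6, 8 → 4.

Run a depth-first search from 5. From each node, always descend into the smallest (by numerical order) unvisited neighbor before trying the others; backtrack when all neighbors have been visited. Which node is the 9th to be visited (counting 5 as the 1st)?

2

Visit 5
5 → 0
0 → 6
6 → 1
1 → 7
7 → 4
4 → 9
9 → 11
11 → 2
2 → 17
17 → 10
10 → 3
3 → 15
15 → 13
1 → 8
8 → 16
16 → 12
5 → 14

Visit order: 5, 0, 6, 1, 7, 4, 9, 11, 2, 17, 10, 3, 15, 13, 8, 16, 12, 14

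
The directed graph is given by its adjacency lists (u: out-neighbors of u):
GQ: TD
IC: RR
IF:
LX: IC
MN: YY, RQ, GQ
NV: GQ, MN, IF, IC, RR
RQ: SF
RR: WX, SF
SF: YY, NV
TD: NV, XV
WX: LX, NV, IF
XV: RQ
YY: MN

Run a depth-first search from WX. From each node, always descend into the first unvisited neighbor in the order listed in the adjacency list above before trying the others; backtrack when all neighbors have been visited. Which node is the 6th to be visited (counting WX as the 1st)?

Visit WX
WX → LX
LX → IC
IC → RR
RR → SF
SF → YY
YY → MN
MN → RQ
MN → GQ
GQ → TD
TD → NV
NV → IF
TD → XV

Visit order: WX, LX, IC, RR, SF, YY, MN, RQ, GQ, TD, NV, IF, XV

YY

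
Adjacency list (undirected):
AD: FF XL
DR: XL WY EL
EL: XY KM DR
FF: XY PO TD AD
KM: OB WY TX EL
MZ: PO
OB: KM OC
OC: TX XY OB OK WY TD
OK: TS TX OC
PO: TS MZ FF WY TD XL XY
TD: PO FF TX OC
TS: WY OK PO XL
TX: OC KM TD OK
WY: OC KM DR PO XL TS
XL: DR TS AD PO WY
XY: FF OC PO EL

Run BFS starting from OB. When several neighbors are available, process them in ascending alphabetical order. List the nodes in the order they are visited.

OB -> KM -> OC -> EL -> TX -> WY -> OK -> TD -> XY -> DR -> PO -> TS -> XL -> FF -> MZ -> AD

Visit OB; enqueue KM, OC → queue [KM, OC]
Visit KM; enqueue EL, TX, WY → queue [OC, EL, TX, WY]
Visit OC; enqueue OK, TD, XY → queue [EL, TX, WY, OK, TD, XY]
Visit EL; enqueue DR → queue [TX, WY, OK, TD, XY, DR]
Visit TX → queue [WY, OK, TD, XY, DR]
Visit WY; enqueue PO, TS, XL → queue [OK, TD, XY, DR, PO, TS, XL]
Visit OK → queue [TD, XY, DR, PO, TS, XL]
Visit TD; enqueue FF → queue [XY, DR, PO, TS, XL, FF]
Visit XY → queue [DR, PO, TS, XL, FF]
Visit DR → queue [PO, TS, XL, FF]
Visit PO; enqueue MZ → queue [TS, XL, FF, MZ]
Visit TS → queue [XL, FF, MZ]
Visit XL; enqueue AD → queue [FF, MZ, AD]
Visit FF → queue [MZ, AD]
Visit MZ → queue [AD]
Visit AD → queue []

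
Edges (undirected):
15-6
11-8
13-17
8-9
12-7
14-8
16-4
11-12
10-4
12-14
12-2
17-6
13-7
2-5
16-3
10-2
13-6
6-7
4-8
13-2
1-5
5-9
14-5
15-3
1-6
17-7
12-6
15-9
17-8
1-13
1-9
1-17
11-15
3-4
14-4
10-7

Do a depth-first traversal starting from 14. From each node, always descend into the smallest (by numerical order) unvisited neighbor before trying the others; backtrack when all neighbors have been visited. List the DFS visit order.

14 4 3 15 6 1 5 2 10 7 12 11 8 9 17 13 16

Visit 14
14 → 4
4 → 3
3 → 15
15 → 6
6 → 1
1 → 5
5 → 2
2 → 10
10 → 7
7 → 12
12 → 11
11 → 8
8 → 9
8 → 17
17 → 13
3 → 16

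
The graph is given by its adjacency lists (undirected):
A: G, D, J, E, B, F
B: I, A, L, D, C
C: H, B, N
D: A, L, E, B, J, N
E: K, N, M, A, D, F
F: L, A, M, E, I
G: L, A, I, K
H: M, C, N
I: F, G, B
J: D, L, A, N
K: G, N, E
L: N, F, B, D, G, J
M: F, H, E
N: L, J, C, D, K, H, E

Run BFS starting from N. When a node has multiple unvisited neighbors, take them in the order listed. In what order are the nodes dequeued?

Visit N; enqueue L, J, C, D, K, H, E → queue [L, J, C, D, K, H, E]
Visit L; enqueue F, B, G → queue [J, C, D, K, H, E, F, B, G]
Visit J; enqueue A → queue [C, D, K, H, E, F, B, G, A]
Visit C → queue [D, K, H, E, F, B, G, A]
Visit D → queue [K, H, E, F, B, G, A]
Visit K → queue [H, E, F, B, G, A]
Visit H; enqueue M → queue [E, F, B, G, A, M]
Visit E → queue [F, B, G, A, M]
Visit F; enqueue I → queue [B, G, A, M, I]
Visit B → queue [G, A, M, I]
Visit G → queue [A, M, I]
Visit A → queue [M, I]
Visit M → queue [I]
Visit I → queue []

N, L, J, C, D, K, H, E, F, B, G, A, M, I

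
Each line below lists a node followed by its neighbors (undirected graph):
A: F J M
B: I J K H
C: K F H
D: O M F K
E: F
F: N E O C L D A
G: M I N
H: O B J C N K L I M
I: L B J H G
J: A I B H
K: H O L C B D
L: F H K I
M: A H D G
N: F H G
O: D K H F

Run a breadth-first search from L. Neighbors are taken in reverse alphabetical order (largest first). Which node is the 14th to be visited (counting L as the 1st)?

Visit L; enqueue K, I, H, F → queue [K, I, H, F]
Visit K; enqueue O, D, C, B → queue [I, H, F, O, D, C, B]
Visit I; enqueue J, G → queue [H, F, O, D, C, B, J, G]
Visit H; enqueue N, M → queue [F, O, D, C, B, J, G, N, M]
Visit F; enqueue E, A → queue [O, D, C, B, J, G, N, M, E, A]
Visit O → queue [D, C, B, J, G, N, M, E, A]
Visit D → queue [C, B, J, G, N, M, E, A]
Visit C → queue [B, J, G, N, M, E, A]
Visit B → queue [J, G, N, M, E, A]
Visit J → queue [G, N, M, E, A]
Visit G → queue [N, M, E, A]
Visit N → queue [M, E, A]
Visit M → queue [E, A]
Visit E → queue [A]
Visit A → queue []

Visit order: L, K, I, H, F, O, D, C, B, J, G, N, M, E, A

E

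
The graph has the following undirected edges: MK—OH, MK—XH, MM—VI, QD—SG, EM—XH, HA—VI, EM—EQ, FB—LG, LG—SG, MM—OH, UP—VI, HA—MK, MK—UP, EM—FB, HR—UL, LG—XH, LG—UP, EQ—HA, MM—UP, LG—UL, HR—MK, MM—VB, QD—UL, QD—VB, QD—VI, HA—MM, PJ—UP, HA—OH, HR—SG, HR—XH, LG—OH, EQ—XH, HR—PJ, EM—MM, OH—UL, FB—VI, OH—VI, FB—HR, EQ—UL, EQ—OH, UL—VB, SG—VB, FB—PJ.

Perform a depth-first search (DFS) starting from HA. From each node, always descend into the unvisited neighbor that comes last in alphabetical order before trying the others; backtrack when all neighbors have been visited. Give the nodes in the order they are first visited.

HA → VI → UP → PJ → HR → XH → MK → OH → UL → VB → SG → QD → LG → FB → EM → MM → EQ

Visit HA
HA → VI
VI → UP
UP → PJ
PJ → HR
HR → XH
XH → MK
MK → OH
OH → UL
UL → VB
VB → SG
SG → QD
SG → LG
LG → FB
FB → EM
EM → MM
EM → EQ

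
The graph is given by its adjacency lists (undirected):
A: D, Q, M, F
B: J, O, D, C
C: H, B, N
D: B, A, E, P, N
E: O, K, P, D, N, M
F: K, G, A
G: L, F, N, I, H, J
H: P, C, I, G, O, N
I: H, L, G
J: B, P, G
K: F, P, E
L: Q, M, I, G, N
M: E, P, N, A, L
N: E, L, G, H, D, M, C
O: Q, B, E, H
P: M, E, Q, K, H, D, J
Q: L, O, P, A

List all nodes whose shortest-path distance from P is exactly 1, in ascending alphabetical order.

D, E, H, J, K, M, Q

Level 0: P
Level 1: D, E, H, J, K, M, Q
Level 2: A, B, C, F, G, I, L, N, O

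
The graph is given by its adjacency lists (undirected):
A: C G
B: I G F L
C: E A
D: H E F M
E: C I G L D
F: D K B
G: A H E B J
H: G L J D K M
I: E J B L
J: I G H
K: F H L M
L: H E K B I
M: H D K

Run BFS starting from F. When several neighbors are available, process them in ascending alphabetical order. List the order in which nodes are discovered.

F, B, D, K, G, I, L, E, H, M, A, J, C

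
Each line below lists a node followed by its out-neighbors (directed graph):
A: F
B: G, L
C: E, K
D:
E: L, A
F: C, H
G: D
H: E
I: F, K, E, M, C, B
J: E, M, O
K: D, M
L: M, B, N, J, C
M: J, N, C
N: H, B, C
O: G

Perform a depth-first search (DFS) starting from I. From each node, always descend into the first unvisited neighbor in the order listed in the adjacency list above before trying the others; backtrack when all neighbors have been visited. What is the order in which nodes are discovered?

Visit I
I → F
F → C
C → E
E → L
L → M
M → J
J → O
O → G
G → D
M → N
N → H
N → B
E → A
C → K

I -> F -> C -> E -> L -> M -> J -> O -> G -> D -> N -> H -> B -> A -> K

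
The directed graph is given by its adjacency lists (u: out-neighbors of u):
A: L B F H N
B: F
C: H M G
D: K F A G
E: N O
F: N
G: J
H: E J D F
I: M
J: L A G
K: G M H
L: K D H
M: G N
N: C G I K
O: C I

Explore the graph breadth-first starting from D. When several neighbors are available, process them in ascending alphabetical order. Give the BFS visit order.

D, A, F, G, K, B, H, L, N, J, M, E, C, I, O

Visit D; enqueue A, F, G, K → queue [A, F, G, K]
Visit A; enqueue B, H, L, N → queue [F, G, K, B, H, L, N]
Visit F → queue [G, K, B, H, L, N]
Visit G; enqueue J → queue [K, B, H, L, N, J]
Visit K; enqueue M → queue [B, H, L, N, J, M]
Visit B → queue [H, L, N, J, M]
Visit H; enqueue E → queue [L, N, J, M, E]
Visit L → queue [N, J, M, E]
Visit N; enqueue C, I → queue [J, M, E, C, I]
Visit J → queue [M, E, C, I]
Visit M → queue [E, C, I]
Visit E; enqueue O → queue [C, I, O]
Visit C → queue [I, O]
Visit I → queue [O]
Visit O → queue []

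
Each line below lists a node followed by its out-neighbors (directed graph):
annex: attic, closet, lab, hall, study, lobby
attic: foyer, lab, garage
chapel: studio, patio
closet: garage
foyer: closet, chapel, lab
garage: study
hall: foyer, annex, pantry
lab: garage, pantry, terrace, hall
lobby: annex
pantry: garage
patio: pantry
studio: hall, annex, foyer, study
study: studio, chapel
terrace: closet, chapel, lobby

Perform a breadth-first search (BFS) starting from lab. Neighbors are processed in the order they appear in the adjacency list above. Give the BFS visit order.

lab garage pantry terrace hall study closet chapel lobby foyer annex studio patio attic

Visit lab; enqueue garage, pantry, terrace, hall → queue [garage, pantry, terrace, hall]
Visit garage; enqueue study → queue [pantry, terrace, hall, study]
Visit pantry → queue [terrace, hall, study]
Visit terrace; enqueue closet, chapel, lobby → queue [hall, study, closet, chapel, lobby]
Visit hall; enqueue foyer, annex → queue [study, closet, chapel, lobby, foyer, annex]
Visit study; enqueue studio → queue [closet, chapel, lobby, foyer, annex, studio]
Visit closet → queue [chapel, lobby, foyer, annex, studio]
Visit chapel; enqueue patio → queue [lobby, foyer, annex, studio, patio]
Visit lobby → queue [foyer, annex, studio, patio]
Visit foyer → queue [annex, studio, patio]
Visit annex; enqueue attic → queue [studio, patio, attic]
Visit studio → queue [patio, attic]
Visit patio → queue [attic]
Visit attic → queue []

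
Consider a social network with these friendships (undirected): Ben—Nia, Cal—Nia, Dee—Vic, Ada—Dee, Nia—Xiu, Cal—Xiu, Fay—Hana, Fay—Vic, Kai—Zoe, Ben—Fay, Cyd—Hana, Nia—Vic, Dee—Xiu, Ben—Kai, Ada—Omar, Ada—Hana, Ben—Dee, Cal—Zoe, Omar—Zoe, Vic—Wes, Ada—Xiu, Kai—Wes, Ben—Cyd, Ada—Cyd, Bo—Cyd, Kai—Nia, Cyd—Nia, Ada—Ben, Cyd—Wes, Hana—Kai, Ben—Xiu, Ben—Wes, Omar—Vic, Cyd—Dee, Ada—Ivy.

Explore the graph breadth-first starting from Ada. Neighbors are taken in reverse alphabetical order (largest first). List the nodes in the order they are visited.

Visit Ada; enqueue Xiu, Omar, Ivy, Hana, Dee, Cyd, Ben → queue [Xiu, Omar, Ivy, Hana, Dee, Cyd, Ben]
Visit Xiu; enqueue Nia, Cal → queue [Omar, Ivy, Hana, Dee, Cyd, Ben, Nia, Cal]
Visit Omar; enqueue Zoe, Vic → queue [Ivy, Hana, Dee, Cyd, Ben, Nia, Cal, Zoe, Vic]
Visit Ivy → queue [Hana, Dee, Cyd, Ben, Nia, Cal, Zoe, Vic]
Visit Hana; enqueue Kai, Fay → queue [Dee, Cyd, Ben, Nia, Cal, Zoe, Vic, Kai, Fay]
Visit Dee → queue [Cyd, Ben, Nia, Cal, Zoe, Vic, Kai, Fay]
Visit Cyd; enqueue Wes, Bo → queue [Ben, Nia, Cal, Zoe, Vic, Kai, Fay, Wes, Bo]
Visit Ben → queue [Nia, Cal, Zoe, Vic, Kai, Fay, Wes, Bo]
Visit Nia → queue [Cal, Zoe, Vic, Kai, Fay, Wes, Bo]
Visit Cal → queue [Zoe, Vic, Kai, Fay, Wes, Bo]
Visit Zoe → queue [Vic, Kai, Fay, Wes, Bo]
Visit Vic → queue [Kai, Fay, Wes, Bo]
Visit Kai → queue [Fay, Wes, Bo]
Visit Fay → queue [Wes, Bo]
Visit Wes → queue [Bo]
Visit Bo → queue []

Ada → Xiu → Omar → Ivy → Hana → Dee → Cyd → Ben → Nia → Cal → Zoe → Vic → Kai → Fay → Wes → Bo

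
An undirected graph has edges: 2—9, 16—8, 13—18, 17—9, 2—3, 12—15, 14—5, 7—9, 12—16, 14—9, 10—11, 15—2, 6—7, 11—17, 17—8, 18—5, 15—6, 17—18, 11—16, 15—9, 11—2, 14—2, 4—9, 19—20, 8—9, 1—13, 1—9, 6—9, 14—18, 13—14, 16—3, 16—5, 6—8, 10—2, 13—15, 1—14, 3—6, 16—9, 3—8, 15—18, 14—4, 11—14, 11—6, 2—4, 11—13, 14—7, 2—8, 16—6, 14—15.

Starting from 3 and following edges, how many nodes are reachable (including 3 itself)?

18

BFS from 3 visits: 3, 2, 6, 8, 16, 4, 9, 10, 11, 14, 15, 7, 17, 5, 12, 1, 13, 18
Reachable nodes: 18 of 20 total.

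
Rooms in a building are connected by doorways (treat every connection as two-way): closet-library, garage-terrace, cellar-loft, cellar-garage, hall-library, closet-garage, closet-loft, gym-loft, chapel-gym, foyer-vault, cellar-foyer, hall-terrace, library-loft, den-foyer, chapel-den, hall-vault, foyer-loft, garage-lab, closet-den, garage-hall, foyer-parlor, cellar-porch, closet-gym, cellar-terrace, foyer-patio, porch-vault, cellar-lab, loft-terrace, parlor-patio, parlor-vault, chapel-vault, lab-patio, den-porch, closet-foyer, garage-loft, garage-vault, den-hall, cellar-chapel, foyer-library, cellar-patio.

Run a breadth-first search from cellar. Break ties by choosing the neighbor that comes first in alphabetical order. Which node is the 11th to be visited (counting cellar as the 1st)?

gym

Visit cellar; enqueue chapel, foyer, garage, lab, loft, patio, porch, terrace → queue [chapel, foyer, garage, lab, loft, patio, porch, terrace]
Visit chapel; enqueue den, gym, vault → queue [foyer, garage, lab, loft, patio, porch, terrace, den, gym, vault]
Visit foyer; enqueue closet, library, parlor → queue [garage, lab, loft, patio, porch, terrace, den, gym, vault, closet, library, parlor]
Visit garage; enqueue hall → queue [lab, loft, patio, porch, terrace, den, gym, vault, closet, library, parlor, hall]
Visit lab → queue [loft, patio, porch, terrace, den, gym, vault, closet, library, parlor, hall]
Visit loft → queue [patio, porch, terrace, den, gym, vault, closet, library, parlor, hall]
Visit patio → queue [porch, terrace, den, gym, vault, closet, library, parlor, hall]
Visit porch → queue [terrace, den, gym, vault, closet, library, parlor, hall]
Visit terrace → queue [den, gym, vault, closet, library, parlor, hall]
Visit den → queue [gym, vault, closet, library, parlor, hall]
Visit gym → queue [vault, closet, library, parlor, hall]
Visit vault → queue [closet, library, parlor, hall]
Visit closet → queue [library, parlor, hall]
Visit library → queue [parlor, hall]
Visit parlor → queue [hall]
Visit hall → queue []

Visit order: cellar, chapel, foyer, garage, lab, loft, patio, porch, terrace, den, gym, vault, closet, library, parlor, hall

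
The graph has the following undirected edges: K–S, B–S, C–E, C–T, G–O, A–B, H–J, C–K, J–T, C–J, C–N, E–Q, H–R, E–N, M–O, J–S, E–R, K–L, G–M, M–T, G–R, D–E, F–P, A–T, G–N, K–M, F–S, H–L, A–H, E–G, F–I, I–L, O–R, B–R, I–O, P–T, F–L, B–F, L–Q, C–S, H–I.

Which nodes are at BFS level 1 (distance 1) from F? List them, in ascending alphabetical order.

Level 0: F
Level 1: B, I, L, P, S
Level 2: A, C, H, J, K, O, Q, R, T
Level 3: E, G, M, N
Level 4: D

B, I, L, P, S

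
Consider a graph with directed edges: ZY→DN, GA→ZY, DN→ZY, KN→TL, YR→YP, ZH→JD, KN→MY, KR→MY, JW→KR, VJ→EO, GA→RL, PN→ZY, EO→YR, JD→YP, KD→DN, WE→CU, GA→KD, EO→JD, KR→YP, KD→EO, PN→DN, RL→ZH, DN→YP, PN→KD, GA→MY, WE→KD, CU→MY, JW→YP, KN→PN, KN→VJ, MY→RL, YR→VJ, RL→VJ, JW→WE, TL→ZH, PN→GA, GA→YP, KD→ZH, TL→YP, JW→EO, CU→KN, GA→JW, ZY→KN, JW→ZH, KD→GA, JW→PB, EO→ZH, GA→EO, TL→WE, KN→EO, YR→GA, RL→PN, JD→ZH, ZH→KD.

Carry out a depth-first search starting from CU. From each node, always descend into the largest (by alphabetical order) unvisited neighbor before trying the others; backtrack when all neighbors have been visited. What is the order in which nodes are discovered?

CU → MY → RL → ZH → KD → GA → ZY → KN → VJ → EO → YR → YP → JD → TL → WE → PN → DN → JW → PB → KR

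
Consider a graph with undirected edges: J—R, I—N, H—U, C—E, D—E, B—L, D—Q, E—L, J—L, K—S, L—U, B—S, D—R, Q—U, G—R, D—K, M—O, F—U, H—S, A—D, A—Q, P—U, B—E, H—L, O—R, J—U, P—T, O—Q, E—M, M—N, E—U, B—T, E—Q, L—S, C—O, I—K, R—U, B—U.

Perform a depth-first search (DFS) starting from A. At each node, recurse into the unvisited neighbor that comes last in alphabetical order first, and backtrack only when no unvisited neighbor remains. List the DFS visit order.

Visit A
A → Q
Q → U
U → R
R → O
O → M
M → N
N → I
I → K
K → S
S → L
L → J
L → H
L → E
E → D
E → C
E → B
B → T
T → P
R → G
U → F

A, Q, U, R, O, M, N, I, K, S, L, J, H, E, D, C, B, T, P, G, F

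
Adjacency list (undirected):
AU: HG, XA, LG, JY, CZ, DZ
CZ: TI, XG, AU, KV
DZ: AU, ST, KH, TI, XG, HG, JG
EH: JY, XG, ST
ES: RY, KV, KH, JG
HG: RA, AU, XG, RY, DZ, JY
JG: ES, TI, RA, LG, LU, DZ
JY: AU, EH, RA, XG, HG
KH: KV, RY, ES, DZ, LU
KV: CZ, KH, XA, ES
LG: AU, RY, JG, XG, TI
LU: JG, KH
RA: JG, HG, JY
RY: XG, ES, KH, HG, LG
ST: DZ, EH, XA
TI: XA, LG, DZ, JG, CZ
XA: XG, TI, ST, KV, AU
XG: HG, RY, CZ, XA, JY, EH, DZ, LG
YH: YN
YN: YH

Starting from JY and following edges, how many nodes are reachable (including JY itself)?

18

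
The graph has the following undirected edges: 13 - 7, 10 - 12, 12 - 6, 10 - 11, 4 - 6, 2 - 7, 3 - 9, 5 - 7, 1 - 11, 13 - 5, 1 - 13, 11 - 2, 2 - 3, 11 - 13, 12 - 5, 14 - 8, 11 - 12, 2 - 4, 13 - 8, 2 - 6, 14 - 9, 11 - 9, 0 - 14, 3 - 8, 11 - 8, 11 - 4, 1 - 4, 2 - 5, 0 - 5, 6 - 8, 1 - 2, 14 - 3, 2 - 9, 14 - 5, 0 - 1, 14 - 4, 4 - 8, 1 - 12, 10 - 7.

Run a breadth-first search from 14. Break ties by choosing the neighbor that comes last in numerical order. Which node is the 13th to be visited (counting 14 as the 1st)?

7

Visit 14; enqueue 9, 8, 5, 4, 3, 0 → queue [9, 8, 5, 4, 3, 0]
Visit 9; enqueue 11, 2 → queue [8, 5, 4, 3, 0, 11, 2]
Visit 8; enqueue 13, 6 → queue [5, 4, 3, 0, 11, 2, 13, 6]
Visit 5; enqueue 12, 7 → queue [4, 3, 0, 11, 2, 13, 6, 12, 7]
Visit 4; enqueue 1 → queue [3, 0, 11, 2, 13, 6, 12, 7, 1]
Visit 3 → queue [0, 11, 2, 13, 6, 12, 7, 1]
Visit 0 → queue [11, 2, 13, 6, 12, 7, 1]
Visit 11; enqueue 10 → queue [2, 13, 6, 12, 7, 1, 10]
Visit 2 → queue [13, 6, 12, 7, 1, 10]
Visit 13 → queue [6, 12, 7, 1, 10]
Visit 6 → queue [12, 7, 1, 10]
Visit 12 → queue [7, 1, 10]
Visit 7 → queue [1, 10]
Visit 1 → queue [10]
Visit 10 → queue []

Visit order: 14, 9, 8, 5, 4, 3, 0, 11, 2, 13, 6, 12, 7, 1, 10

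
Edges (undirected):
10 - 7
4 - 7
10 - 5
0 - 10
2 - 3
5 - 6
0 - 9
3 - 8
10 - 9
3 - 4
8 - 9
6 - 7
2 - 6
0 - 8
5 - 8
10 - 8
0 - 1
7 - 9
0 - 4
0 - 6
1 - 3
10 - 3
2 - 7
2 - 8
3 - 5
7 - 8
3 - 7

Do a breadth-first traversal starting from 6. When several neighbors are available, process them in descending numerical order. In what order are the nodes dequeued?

Visit 6; enqueue 7, 5, 2, 0 → queue [7, 5, 2, 0]
Visit 7; enqueue 10, 9, 8, 4, 3 → queue [5, 2, 0, 10, 9, 8, 4, 3]
Visit 5 → queue [2, 0, 10, 9, 8, 4, 3]
Visit 2 → queue [0, 10, 9, 8, 4, 3]
Visit 0; enqueue 1 → queue [10, 9, 8, 4, 3, 1]
Visit 10 → queue [9, 8, 4, 3, 1]
Visit 9 → queue [8, 4, 3, 1]
Visit 8 → queue [4, 3, 1]
Visit 4 → queue [3, 1]
Visit 3 → queue [1]
Visit 1 → queue []

6 -> 7 -> 5 -> 2 -> 0 -> 10 -> 9 -> 8 -> 4 -> 3 -> 1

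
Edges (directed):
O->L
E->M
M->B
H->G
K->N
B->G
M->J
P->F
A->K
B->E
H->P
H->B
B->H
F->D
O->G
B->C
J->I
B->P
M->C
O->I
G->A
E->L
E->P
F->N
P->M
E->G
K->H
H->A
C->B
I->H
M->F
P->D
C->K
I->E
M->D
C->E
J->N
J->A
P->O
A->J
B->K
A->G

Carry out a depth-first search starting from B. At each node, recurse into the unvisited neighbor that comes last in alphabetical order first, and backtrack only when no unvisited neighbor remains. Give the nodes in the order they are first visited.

Visit B
B → P
P → O
O → L
O → I
I → H
H → G
G → A
A → K
K → N
A → J
I → E
E → M
M → F
F → D
M → C

B, P, O, L, I, H, G, A, K, N, J, E, M, F, D, C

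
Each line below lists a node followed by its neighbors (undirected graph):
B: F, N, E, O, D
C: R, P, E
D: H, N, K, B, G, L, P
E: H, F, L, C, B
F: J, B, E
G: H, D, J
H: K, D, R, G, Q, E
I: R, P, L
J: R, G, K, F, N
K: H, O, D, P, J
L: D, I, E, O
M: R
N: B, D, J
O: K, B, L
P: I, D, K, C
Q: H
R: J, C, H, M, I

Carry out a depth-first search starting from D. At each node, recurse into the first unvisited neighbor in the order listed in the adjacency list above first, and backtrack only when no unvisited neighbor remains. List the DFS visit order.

D -> H -> K -> O -> B -> F -> J -> R -> C -> P -> I -> L -> E -> M -> G -> N -> Q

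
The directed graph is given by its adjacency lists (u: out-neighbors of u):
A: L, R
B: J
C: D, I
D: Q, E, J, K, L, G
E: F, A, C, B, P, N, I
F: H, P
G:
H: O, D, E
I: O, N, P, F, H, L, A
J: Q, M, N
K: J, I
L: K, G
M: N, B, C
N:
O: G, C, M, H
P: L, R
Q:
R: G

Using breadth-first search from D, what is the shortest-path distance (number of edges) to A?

Level 0: D
Level 1: E, G, J, K, L, Q
Level 2: A, B, C, F, I, M, N, P
Level 3: H, O, R
A first appears at level 2.

2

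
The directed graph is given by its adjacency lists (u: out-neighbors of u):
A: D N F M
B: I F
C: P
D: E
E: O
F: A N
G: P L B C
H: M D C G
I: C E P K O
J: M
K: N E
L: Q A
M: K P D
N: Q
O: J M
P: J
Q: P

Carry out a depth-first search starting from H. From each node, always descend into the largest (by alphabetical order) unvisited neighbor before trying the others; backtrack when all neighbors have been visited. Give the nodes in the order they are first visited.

Visit H
H → M
M → P
P → J
M → K
K → N
N → Q
K → E
E → O
M → D
H → G
G → L
L → A
A → F
G → C
G → B
B → I

H M P J K N Q E O D G L A F C B I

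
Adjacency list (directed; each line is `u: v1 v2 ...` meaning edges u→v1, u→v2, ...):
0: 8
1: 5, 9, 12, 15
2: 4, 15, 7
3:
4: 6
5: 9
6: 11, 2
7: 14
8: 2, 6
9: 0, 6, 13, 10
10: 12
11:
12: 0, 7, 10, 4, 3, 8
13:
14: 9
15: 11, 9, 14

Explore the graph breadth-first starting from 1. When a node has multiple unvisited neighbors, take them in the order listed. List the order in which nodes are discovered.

1 -> 5 -> 9 -> 12 -> 15 -> 0 -> 6 -> 13 -> 10 -> 7 -> 4 -> 3 -> 8 -> 11 -> 14 -> 2

Visit 1; enqueue 5, 9, 12, 15 → queue [5, 9, 12, 15]
Visit 5 → queue [9, 12, 15]
Visit 9; enqueue 0, 6, 13, 10 → queue [12, 15, 0, 6, 13, 10]
Visit 12; enqueue 7, 4, 3, 8 → queue [15, 0, 6, 13, 10, 7, 4, 3, 8]
Visit 15; enqueue 11, 14 → queue [0, 6, 13, 10, 7, 4, 3, 8, 11, 14]
Visit 0 → queue [6, 13, 10, 7, 4, 3, 8, 11, 14]
Visit 6; enqueue 2 → queue [13, 10, 7, 4, 3, 8, 11, 14, 2]
Visit 13 → queue [10, 7, 4, 3, 8, 11, 14, 2]
Visit 10 → queue [7, 4, 3, 8, 11, 14, 2]
Visit 7 → queue [4, 3, 8, 11, 14, 2]
Visit 4 → queue [3, 8, 11, 14, 2]
Visit 3 → queue [8, 11, 14, 2]
Visit 8 → queue [11, 14, 2]
Visit 11 → queue [14, 2]
Visit 14 → queue [2]
Visit 2 → queue []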